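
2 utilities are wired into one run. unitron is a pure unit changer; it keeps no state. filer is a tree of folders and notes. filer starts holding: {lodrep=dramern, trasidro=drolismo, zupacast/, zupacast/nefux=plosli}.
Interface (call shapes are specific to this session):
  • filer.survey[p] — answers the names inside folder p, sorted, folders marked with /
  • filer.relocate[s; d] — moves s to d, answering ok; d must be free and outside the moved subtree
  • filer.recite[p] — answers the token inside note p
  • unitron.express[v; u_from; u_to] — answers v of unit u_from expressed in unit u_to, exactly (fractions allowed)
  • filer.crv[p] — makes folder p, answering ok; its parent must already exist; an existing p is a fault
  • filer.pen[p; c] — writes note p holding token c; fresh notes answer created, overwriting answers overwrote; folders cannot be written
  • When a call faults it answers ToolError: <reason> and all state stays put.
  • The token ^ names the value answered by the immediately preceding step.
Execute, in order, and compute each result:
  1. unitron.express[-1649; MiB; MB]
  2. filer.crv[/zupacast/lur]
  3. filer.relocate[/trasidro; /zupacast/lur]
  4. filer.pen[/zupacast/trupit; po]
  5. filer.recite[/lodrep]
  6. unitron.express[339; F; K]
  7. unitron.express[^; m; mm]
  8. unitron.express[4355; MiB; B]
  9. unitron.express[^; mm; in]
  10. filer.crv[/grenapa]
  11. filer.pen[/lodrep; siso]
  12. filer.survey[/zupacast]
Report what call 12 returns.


→ unitron.express(v→-1649, u_from→MiB, u_to→MB)
← -27017216/15625
→ filer.crv(p→/zupacast/lur)
← ok
→ filer.relocate(s→/trasidro, d→/zupacast/lur)
← ToolError: exists
→ filer.pen(p→/zupacast/trupit, c→po)
← created
→ filer.recite(p→/lodrep)
← dramern
→ unitron.express(v→339, u_from→F, u_to→K)
← 79867/180
→ unitron.express(v→^, u_from→m, u_to→mm)
← 3993350/9
→ unitron.express(v→4355, u_from→MiB, u_to→B)
← 4566548480
→ unitron.express(v→^, u_from→mm, u_to→in)
← 22832742400/127
→ filer.crv(p→/grenapa)
← ok
→ filer.pen(p→/lodrep, c→siso)
← overwrote
→ filer.survey(p→/zupacast)
← [lur/, nefux, trupit]

Answer: [lur/, nefux, trupit]


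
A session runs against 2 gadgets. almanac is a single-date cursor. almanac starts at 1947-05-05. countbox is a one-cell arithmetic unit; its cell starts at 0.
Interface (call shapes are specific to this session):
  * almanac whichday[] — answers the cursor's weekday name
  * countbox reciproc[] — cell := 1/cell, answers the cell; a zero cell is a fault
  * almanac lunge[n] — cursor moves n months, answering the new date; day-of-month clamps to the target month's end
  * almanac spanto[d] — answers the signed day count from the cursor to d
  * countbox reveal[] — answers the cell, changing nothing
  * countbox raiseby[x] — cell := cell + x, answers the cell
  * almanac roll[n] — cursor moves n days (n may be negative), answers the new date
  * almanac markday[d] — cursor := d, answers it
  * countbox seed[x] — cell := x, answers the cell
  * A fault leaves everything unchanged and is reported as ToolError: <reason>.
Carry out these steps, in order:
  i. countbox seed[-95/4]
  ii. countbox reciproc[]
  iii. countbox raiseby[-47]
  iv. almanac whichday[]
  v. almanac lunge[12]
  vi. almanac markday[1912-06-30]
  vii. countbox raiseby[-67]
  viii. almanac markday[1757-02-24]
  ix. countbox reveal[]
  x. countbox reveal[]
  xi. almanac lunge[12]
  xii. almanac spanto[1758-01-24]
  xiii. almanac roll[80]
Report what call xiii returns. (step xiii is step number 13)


Answer: 1758-05-15

Derivation:
Now I run countbox seed passing x: -95/4, and get -95/4.
I use countbox reciproc, giving -4/95.
I invoke countbox raiseby passing x: -47, and observe -4469/95.
I invoke almanac whichday, yielding Monday.
I run almanac lunge passing n: 12, — result: 1948-05-05.
I invoke almanac markday passing d: 1912-06-30, → 1912-06-30.
I call countbox raiseby passing x: -67, which returns -10834/95.
Using almanac markday passing d: 1757-02-24, and see 1757-02-24.
Invoking countbox reveal(), and get -10834/95.
Then countbox reveal(), and observe -10834/95.
I use almanac lunge passing n: 12, and get 1758-02-24.
I try almanac spanto passing d: 1758-01-24, and see -31.
Invoking almanac roll passing n: 80, → 1758-05-15.


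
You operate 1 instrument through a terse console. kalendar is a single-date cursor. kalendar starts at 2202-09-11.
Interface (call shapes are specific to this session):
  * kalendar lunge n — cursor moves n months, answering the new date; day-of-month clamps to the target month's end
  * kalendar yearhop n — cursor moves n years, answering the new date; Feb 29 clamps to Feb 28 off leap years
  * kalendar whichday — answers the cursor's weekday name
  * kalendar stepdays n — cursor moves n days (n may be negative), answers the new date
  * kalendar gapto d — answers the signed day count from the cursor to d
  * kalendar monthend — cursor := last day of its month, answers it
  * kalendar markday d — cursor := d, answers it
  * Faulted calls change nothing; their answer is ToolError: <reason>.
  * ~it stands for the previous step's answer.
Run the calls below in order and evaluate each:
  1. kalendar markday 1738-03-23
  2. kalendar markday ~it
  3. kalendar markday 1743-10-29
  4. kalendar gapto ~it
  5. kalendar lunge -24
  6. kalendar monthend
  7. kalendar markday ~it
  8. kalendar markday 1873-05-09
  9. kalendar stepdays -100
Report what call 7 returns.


==> kalendar markday(d=1738-03-23)
<== 1738-03-23
==> kalendar markday(d=~it)
<== 1738-03-23
==> kalendar markday(d=1743-10-29)
<== 1743-10-29
==> kalendar gapto(d=~it)
<== 0
==> kalendar lunge(n=-24)
<== 1741-10-29
==> kalendar monthend()
<== 1741-10-31
==> kalendar markday(d=~it)
<== 1741-10-31
==> kalendar markday(d=1873-05-09)
<== 1873-05-09
==> kalendar stepdays(n=-100)
<== 1873-01-29

Answer: 1741-10-31


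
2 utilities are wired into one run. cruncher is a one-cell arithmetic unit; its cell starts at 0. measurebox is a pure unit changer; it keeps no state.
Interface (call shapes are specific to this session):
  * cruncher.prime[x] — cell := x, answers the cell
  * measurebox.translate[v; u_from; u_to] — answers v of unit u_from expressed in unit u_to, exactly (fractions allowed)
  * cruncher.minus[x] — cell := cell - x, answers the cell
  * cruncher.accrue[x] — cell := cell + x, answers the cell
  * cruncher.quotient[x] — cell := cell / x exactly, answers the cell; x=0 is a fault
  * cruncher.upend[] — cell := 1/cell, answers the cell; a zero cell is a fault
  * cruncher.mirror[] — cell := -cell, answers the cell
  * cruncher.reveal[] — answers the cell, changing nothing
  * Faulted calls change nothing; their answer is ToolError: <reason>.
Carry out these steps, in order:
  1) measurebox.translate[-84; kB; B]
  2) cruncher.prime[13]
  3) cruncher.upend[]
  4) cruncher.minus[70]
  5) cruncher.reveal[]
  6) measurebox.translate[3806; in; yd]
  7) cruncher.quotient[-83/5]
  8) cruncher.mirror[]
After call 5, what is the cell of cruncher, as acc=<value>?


>> measurebox.translate(-84, kB, B)
<< -84000
>> cruncher.prime(13)
<< 13
>> cruncher.upend()
<< 1/13
>> cruncher.minus(70)
<< -909/13
>> cruncher.reveal()
<< -909/13
>> measurebox.translate(3806, in, yd)
<< 1903/18
>> cruncher.quotient(-83/5)
<< 4545/1079
>> cruncher.mirror()
<< -4545/1079

Answer: acc=-909/13


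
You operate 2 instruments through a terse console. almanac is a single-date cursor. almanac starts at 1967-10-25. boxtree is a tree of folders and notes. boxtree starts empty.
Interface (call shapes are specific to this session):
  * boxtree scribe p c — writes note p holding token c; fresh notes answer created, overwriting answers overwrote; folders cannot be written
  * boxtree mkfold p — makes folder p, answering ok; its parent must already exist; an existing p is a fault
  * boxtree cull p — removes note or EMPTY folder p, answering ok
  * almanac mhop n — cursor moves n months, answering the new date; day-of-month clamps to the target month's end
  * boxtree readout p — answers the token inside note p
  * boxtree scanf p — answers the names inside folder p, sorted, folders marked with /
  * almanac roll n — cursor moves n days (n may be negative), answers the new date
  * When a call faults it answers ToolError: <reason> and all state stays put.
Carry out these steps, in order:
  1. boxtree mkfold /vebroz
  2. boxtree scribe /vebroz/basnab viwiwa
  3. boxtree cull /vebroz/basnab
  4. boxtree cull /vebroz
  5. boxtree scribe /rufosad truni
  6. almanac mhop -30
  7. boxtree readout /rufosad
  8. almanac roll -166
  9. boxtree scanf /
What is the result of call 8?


Answer: 1964-11-10

Derivation:
% boxtree mkfold /vebroz
  ok
% boxtree scribe /vebroz/basnab viwiwa
  created
% boxtree cull /vebroz/basnab
  ok
% boxtree cull /vebroz
  ok
% boxtree scribe /rufosad truni
  created
% almanac mhop -30
  1965-04-25
% boxtree readout /rufosad
  truni
% almanac roll -166
  1964-11-10
% boxtree scanf /
  [rufosad]


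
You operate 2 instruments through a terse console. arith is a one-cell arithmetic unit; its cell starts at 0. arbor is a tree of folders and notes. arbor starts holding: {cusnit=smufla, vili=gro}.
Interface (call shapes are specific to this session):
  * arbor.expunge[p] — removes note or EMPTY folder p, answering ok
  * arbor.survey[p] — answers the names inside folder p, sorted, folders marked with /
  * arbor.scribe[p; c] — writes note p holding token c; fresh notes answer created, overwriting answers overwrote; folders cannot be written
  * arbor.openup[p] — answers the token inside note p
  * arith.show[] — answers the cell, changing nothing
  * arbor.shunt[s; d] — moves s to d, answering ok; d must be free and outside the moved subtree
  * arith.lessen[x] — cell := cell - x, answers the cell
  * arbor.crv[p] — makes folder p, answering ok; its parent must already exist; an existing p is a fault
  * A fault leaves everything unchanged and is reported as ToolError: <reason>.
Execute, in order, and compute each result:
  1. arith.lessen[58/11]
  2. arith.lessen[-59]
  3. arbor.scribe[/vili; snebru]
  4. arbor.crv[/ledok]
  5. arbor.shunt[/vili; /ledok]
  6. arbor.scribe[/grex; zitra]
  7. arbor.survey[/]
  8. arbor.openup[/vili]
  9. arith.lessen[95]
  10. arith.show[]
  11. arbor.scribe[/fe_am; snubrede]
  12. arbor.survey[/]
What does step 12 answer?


Answer: [cusnit, fe_am, grex, ledok/, vili]

Derivation:
I use lessen passing x: 58/11, which returns -58/11.
I run lessen passing x: -59, and see 591/11.
Next I call scribe passing p: /vili, c: snebru, → overwrote.
I invoke crv passing p: /ledok, and observe ok.
I use shunt passing s: /vili, d: /ledok, → ToolError: exists.
Calling scribe passing p: /grex, c: zitra, → created.
I use survey passing p: /, and observe [cusnit, grex, ledok/, vili].
I run openup passing p: /vili, and observe snebru.
Then lessen passing x: 95, and observe -454/11.
Invoking show(), giving -454/11.
Now I run scribe passing p: /fe_am, c: snubrede, — result: created.
Now I run survey passing p: /, and get [cusnit, fe_am, grex, ledok/, vili].


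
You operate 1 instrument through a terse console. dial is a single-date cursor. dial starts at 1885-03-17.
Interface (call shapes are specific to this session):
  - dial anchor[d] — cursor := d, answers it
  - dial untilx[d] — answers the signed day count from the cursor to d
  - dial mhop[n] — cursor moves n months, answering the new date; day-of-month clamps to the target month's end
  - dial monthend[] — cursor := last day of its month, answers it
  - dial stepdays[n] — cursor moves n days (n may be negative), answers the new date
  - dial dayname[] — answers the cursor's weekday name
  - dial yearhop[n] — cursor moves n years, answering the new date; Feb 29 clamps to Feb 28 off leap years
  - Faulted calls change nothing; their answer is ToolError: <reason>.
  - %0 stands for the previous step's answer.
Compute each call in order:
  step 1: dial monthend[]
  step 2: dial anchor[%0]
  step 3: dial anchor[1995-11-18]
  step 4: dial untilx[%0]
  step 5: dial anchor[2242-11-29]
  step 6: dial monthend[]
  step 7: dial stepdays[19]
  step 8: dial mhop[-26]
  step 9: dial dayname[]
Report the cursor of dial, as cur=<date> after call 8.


~$ dial monthend
[out] 1885-03-31
~$ dial anchor d='%0'
[out] 1885-03-31
~$ dial anchor d='1995-11-18'
[out] 1995-11-18
~$ dial untilx d='%0'
[out] 0
~$ dial anchor d='2242-11-29'
[out] 2242-11-29
~$ dial monthend
[out] 2242-11-30
~$ dial stepdays n='19'
[out] 2242-12-19
~$ dial mhop n='-26'
[out] 2240-10-19
~$ dial dayname
[out] Monday

Answer: cur=2240-10-19


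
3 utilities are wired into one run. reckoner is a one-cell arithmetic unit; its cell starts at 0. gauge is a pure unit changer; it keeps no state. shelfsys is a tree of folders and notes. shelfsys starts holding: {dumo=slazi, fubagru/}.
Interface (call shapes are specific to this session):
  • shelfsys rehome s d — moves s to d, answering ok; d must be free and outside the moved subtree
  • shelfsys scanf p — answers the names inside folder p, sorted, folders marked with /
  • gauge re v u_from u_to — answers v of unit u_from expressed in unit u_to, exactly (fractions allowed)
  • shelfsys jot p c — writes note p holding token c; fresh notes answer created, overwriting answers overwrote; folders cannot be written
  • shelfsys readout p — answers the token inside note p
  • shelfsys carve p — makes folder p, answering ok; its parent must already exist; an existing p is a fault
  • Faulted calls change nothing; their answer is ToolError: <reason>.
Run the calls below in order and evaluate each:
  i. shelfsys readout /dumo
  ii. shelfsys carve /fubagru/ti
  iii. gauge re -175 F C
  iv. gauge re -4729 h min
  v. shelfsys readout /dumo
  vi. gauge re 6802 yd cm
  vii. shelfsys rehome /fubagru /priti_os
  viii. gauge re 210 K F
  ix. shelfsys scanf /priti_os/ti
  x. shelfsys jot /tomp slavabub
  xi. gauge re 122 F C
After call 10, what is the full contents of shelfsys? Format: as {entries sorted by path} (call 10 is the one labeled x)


# shelfsys readout(p→/dumo) => slazi
# shelfsys carve(p→/fubagru/ti) => ok
# gauge re(v→-175, u_from→F, u_to→C) => -115
# gauge re(v→-4729, u_from→h, u_to→min) => -283740
# shelfsys readout(p→/dumo) => slazi
# gauge re(v→6802, u_from→yd, u_to→cm) => 15549372/25
# shelfsys rehome(s→/fubagru, d→/priti_os) => ok
# gauge re(v→210, u_from→K, u_to→F) => -8167/100
# shelfsys scanf(p→/priti_os/ti) => []
# shelfsys jot(p→/tomp, c→slavabub) => created
# gauge re(v→122, u_from→F, u_to→C) => 50

Answer: {dumo=slazi, priti_os/, priti_os/ti/, tomp=slavabub}


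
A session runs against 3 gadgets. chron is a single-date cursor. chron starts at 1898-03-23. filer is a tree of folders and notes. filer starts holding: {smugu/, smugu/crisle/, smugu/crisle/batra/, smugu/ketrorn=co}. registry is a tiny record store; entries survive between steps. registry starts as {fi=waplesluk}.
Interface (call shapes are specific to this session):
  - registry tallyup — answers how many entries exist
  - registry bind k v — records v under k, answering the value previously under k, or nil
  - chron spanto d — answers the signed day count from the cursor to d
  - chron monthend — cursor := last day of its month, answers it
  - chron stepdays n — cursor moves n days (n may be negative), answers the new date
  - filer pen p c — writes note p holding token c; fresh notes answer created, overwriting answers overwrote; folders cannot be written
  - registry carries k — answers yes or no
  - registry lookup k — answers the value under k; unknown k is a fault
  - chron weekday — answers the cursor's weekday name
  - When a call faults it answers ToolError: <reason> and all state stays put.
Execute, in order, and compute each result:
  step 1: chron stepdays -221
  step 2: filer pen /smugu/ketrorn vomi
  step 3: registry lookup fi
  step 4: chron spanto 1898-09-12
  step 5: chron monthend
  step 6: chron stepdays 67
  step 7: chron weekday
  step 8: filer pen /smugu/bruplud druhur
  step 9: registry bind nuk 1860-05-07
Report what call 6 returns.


> chron stepdays n→-221
[out] 1897-08-14
> filer pen p→/smugu/ketrorn c→vomi
[out] overwrote
> registry lookup k→fi
[out] waplesluk
> chron spanto d→1898-09-12
[out] 394
> chron monthend
[out] 1897-08-31
> chron stepdays n→67
[out] 1897-11-06
> chron weekday
[out] Saturday
> filer pen p→/smugu/bruplud c→druhur
[out] created
> registry bind k→nuk v→1860-05-07
[out] nil

Answer: 1897-11-06


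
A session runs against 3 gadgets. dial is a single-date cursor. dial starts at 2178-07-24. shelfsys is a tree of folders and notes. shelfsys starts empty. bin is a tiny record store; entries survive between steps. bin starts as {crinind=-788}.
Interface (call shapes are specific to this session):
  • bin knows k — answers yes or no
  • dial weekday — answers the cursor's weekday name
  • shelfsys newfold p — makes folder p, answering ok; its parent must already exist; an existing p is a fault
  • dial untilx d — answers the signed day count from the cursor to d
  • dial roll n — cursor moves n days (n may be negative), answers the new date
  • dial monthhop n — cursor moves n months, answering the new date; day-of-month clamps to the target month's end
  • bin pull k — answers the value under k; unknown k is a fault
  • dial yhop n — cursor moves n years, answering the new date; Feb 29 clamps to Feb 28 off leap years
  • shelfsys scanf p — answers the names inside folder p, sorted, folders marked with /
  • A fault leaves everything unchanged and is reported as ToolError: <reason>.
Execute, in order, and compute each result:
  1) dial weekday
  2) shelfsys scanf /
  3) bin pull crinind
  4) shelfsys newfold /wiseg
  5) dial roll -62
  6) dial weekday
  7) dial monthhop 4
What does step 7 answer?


Answer: 2178-09-23

Derivation:
I call dial weekday, yielding Friday.
Now I run shelfsys scanf passing p→/, and get [].
I call bin pull passing k→crinind, and observe -788.
Invoking shelfsys newfold passing p→/wiseg, giving ok.
I invoke dial roll passing n→-62, — result: 2178-05-23.
Next I call dial weekday, which returns Saturday.
Next I call dial monthhop passing n→4, giving 2178-09-23.


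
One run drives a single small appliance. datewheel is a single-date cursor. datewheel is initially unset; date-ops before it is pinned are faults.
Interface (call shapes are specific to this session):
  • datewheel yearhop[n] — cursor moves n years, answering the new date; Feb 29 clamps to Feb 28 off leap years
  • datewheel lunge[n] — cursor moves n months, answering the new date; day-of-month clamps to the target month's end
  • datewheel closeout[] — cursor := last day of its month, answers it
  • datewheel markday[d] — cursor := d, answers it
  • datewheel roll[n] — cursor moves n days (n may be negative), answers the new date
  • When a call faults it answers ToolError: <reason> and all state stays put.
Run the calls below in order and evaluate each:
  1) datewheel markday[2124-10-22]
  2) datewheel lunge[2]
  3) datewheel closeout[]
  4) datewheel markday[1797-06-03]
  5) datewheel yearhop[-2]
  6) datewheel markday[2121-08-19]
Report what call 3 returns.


·→ datewheel markday(d='2124-10-22')
·← 2124-10-22
·→ datewheel lunge(n='2')
·← 2124-12-22
·→ datewheel closeout()
·← 2124-12-31
·→ datewheel markday(d='1797-06-03')
·← 1797-06-03
·→ datewheel yearhop(n='-2')
·← 1795-06-03
·→ datewheel markday(d='2121-08-19')
·← 2121-08-19

Answer: 2124-12-31


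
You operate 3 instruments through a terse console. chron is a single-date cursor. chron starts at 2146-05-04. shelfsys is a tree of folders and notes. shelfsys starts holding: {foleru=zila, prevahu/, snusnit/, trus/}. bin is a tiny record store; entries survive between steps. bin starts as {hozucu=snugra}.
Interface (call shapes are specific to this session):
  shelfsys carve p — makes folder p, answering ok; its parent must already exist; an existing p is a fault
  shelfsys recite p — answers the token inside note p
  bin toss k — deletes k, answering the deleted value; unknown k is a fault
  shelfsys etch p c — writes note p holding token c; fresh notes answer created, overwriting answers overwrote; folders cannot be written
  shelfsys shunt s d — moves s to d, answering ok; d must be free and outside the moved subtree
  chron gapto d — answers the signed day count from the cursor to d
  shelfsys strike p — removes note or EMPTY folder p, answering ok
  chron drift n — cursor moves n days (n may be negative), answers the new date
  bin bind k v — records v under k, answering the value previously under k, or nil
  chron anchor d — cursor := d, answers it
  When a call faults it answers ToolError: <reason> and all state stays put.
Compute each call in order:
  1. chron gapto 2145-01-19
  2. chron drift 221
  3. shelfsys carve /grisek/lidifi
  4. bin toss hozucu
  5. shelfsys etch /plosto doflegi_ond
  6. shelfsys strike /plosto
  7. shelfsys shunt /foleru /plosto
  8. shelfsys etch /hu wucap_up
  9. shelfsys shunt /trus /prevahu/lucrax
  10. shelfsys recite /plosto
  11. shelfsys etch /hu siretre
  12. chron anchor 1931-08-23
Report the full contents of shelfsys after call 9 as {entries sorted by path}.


Answer: {hu=wucap_up, plosto=zila, prevahu/, prevahu/lucrax/, snusnit/}

Derivation:
==> chron gapto(d: 2145-01-19)
<== -470
==> chron drift(n: 221)
<== 2146-12-11
==> shelfsys carve(p: /grisek/lidifi)
<== ToolError: no parent
==> bin toss(k: hozucu)
<== snugra
==> shelfsys etch(p: /plosto, c: doflegi_ond)
<== created
==> shelfsys strike(p: /plosto)
<== ok
==> shelfsys shunt(s: /foleru, d: /plosto)
<== ok
==> shelfsys etch(p: /hu, c: wucap_up)
<== created
==> shelfsys shunt(s: /trus, d: /prevahu/lucrax)
<== ok
==> shelfsys recite(p: /plosto)
<== zila
==> shelfsys etch(p: /hu, c: siretre)
<== overwrote
==> chron anchor(d: 1931-08-23)
<== 1931-08-23


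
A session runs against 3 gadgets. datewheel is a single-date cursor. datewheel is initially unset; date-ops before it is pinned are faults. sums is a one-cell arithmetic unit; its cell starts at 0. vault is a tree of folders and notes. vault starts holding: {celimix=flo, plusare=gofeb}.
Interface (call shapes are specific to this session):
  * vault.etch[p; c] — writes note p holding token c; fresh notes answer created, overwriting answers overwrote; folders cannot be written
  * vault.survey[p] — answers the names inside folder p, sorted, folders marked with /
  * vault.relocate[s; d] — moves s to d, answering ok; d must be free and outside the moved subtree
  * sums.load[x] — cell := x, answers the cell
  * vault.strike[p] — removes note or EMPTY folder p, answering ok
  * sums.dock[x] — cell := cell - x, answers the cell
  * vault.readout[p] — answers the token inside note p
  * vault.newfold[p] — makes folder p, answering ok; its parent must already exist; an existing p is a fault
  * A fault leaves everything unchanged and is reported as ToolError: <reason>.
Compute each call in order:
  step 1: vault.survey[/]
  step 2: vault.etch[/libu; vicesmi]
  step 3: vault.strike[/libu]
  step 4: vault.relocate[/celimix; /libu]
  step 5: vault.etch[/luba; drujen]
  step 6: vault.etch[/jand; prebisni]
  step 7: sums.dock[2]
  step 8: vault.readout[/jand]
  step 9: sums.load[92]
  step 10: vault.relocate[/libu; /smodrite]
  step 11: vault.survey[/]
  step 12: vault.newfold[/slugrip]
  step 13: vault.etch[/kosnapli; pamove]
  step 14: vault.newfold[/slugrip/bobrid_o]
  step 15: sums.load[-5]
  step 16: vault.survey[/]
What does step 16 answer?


Answer: [jand, kosnapli, luba, plusare, slugrip/, smodrite]

Derivation:
→ vault.survey(p: /)
← [celimix, plusare]
→ vault.etch(p: /libu, c: vicesmi)
← created
→ vault.strike(p: /libu)
← ok
→ vault.relocate(s: /celimix, d: /libu)
← ok
→ vault.etch(p: /luba, c: drujen)
← created
→ vault.etch(p: /jand, c: prebisni)
← created
→ sums.dock(x: 2)
← -2
→ vault.readout(p: /jand)
← prebisni
→ sums.load(x: 92)
← 92
→ vault.relocate(s: /libu, d: /smodrite)
← ok
→ vault.survey(p: /)
← [jand, luba, plusare, smodrite]
→ vault.newfold(p: /slugrip)
← ok
→ vault.etch(p: /kosnapli, c: pamove)
← created
→ vault.newfold(p: /slugrip/bobrid_o)
← ok
→ sums.load(x: -5)
← -5
→ vault.survey(p: /)
← [jand, kosnapli, luba, plusare, slugrip/, smodrite]


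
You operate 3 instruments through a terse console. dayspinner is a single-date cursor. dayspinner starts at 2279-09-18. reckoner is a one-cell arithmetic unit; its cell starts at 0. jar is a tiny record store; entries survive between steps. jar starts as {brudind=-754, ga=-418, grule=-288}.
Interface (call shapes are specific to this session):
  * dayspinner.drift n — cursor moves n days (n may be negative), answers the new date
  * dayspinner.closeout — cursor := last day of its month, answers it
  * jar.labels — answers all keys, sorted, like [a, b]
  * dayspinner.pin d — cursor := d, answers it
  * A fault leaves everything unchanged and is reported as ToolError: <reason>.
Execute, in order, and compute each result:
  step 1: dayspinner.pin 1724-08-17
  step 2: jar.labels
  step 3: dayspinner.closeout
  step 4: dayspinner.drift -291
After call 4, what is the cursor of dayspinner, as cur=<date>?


Answer: cur=1723-11-14

Derivation:
$ dayspinner.pin 1724-08-17
:: 1724-08-17
$ jar.labels
:: [brudind, ga, grule]
$ dayspinner.closeout
:: 1724-08-31
$ dayspinner.drift -291
:: 1723-11-14


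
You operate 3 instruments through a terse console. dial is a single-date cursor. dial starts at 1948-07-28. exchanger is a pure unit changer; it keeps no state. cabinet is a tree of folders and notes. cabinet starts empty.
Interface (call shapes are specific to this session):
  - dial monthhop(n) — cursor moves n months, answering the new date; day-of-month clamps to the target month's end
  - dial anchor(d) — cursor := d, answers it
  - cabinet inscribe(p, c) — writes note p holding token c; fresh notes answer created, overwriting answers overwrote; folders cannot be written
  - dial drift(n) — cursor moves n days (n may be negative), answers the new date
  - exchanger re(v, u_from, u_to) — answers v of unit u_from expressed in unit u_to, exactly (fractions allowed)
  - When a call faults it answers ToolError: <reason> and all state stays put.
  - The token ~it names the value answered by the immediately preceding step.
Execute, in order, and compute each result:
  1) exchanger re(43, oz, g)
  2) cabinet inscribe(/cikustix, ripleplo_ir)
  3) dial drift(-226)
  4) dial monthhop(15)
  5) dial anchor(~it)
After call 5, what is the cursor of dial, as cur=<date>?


I invoke exchanger re with v=43, u_from=oz, u_to=g, and observe 1950447191/1600000.
I run cabinet inscribe with p=/cikustix, c=ripleplo_ir, and observe created.
I try dial drift with n=-226, and observe 1947-12-15.
I call dial monthhop with n=15, giving 1949-03-15.
I run dial anchor with d=~it, which returns 1949-03-15.

Answer: cur=1949-03-15


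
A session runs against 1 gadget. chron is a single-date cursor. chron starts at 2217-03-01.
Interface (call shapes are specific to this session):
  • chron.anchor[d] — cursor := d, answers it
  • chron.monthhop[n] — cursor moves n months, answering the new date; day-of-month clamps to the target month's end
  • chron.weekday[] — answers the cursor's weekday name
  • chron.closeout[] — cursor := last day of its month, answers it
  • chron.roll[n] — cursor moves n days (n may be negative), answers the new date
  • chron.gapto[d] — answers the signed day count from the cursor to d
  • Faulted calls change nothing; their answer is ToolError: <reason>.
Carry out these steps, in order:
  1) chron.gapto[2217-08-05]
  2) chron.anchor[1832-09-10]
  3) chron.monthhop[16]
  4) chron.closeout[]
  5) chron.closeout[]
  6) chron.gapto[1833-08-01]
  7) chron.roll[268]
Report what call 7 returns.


Answer: 1834-10-26

Derivation:
==> chron.gapto(d=2217-08-05)
<== 157
==> chron.anchor(d=1832-09-10)
<== 1832-09-10
==> chron.monthhop(n=16)
<== 1834-01-10
==> chron.closeout()
<== 1834-01-31
==> chron.closeout()
<== 1834-01-31
==> chron.gapto(d=1833-08-01)
<== -183
==> chron.roll(n=268)
<== 1834-10-26


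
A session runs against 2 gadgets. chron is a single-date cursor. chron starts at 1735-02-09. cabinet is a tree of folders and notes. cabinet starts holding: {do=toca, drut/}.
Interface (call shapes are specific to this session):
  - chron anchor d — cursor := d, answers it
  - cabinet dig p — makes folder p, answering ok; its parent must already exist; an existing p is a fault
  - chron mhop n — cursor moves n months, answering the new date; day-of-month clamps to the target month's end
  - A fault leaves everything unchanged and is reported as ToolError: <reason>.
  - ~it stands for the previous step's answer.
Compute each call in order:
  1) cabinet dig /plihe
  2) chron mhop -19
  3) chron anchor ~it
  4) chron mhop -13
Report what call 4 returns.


Answer: 1732-06-09

Derivation:
>> cabinet dig(p='/plihe')
<< ok
>> chron mhop(n='-19')
<< 1733-07-09
>> chron anchor(d='~it')
<< 1733-07-09
>> chron mhop(n='-13')
<< 1732-06-09


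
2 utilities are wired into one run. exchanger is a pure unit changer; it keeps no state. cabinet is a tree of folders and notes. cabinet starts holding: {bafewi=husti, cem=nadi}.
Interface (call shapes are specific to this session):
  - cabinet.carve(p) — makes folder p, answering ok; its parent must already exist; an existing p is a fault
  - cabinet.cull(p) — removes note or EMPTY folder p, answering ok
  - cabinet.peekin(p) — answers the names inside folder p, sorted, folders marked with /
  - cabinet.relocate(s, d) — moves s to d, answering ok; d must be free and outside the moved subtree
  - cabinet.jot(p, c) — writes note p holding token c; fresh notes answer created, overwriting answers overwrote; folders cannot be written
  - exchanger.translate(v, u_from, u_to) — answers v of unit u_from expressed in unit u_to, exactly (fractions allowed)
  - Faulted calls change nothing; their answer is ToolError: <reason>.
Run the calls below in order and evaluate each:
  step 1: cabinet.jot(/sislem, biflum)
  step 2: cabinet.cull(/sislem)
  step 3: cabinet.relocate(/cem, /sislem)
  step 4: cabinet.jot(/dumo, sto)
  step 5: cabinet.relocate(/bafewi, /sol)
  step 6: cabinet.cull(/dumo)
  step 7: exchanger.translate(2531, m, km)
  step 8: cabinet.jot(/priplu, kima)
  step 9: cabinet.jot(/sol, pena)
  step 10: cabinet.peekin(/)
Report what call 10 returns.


Answer: [priplu, sislem, sol]

Derivation:
-- jot(p='/sislem', c='biflum') ~> created
-- cull(p='/sislem') ~> ok
-- relocate(s='/cem', d='/sislem') ~> ok
-- jot(p='/dumo', c='sto') ~> created
-- relocate(s='/bafewi', d='/sol') ~> ok
-- cull(p='/dumo') ~> ok
-- translate(v='2531', u_from='m', u_to='km') ~> 2531/1000
-- jot(p='/priplu', c='kima') ~> created
-- jot(p='/sol', c='pena') ~> overwrote
-- peekin(p='/') ~> [priplu, sislem, sol]


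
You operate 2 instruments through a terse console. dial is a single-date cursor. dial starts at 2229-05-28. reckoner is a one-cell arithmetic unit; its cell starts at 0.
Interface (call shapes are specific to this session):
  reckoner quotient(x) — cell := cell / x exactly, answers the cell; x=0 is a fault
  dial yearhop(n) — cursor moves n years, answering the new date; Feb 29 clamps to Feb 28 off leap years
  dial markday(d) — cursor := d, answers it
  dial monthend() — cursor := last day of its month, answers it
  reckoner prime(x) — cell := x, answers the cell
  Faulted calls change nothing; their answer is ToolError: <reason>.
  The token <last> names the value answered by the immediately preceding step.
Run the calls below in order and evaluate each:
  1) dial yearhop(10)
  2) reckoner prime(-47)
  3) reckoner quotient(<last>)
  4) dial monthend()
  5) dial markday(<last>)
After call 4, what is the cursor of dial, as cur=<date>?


! dial yearhop(10) : 2239-05-28
! reckoner prime(-47) : -47
! reckoner quotient(<last>) : 1
! dial monthend() : 2239-05-31
! dial markday(<last>) : 2239-05-31

Answer: cur=2239-05-31


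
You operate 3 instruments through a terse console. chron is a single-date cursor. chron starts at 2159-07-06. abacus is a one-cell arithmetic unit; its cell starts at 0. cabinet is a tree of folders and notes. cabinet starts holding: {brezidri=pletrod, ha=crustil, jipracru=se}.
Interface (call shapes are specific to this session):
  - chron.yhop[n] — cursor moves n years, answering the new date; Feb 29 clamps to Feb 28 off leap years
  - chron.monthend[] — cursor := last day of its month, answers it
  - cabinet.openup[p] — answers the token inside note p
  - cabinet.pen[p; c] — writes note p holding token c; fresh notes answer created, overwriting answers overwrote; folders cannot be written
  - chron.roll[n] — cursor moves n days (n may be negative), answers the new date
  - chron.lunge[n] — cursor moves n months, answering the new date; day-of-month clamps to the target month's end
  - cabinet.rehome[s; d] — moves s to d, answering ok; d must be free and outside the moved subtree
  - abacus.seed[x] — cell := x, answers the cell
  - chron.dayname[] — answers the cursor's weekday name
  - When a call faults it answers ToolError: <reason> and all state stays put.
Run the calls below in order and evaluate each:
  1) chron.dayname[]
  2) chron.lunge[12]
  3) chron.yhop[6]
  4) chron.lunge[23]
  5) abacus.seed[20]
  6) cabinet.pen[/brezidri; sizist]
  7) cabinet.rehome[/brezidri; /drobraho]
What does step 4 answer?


I use dayname(), → Friday.
I use lunge on n→12, yielding 2160-07-06.
I try yhop on n→6: 2166-07-06.
I try lunge on n→23, — result: 2168-06-06.
Invoking seed on x→20, and observe 20.
I try pen on p→/brezidri, c→sizist, giving overwrote.
I use rehome on s→/brezidri, d→/drobraho, giving ok.

Answer: 2168-06-06


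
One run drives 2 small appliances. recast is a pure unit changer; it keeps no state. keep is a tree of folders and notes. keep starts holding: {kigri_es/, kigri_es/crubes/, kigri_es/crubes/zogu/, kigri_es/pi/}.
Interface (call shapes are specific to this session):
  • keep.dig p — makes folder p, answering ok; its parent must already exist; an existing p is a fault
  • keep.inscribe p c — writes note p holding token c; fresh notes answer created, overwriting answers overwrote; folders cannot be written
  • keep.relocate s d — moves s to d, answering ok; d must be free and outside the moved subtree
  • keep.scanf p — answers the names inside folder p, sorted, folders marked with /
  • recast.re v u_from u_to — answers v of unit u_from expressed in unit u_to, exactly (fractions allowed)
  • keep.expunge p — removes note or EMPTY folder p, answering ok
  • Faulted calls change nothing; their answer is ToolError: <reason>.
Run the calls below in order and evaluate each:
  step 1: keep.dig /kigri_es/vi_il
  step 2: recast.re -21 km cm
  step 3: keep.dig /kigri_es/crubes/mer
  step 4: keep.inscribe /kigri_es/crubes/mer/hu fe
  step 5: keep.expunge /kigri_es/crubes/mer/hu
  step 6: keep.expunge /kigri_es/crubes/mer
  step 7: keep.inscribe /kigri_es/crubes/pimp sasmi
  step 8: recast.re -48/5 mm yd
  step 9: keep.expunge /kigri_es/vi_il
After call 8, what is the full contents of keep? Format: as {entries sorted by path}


Answer: {kigri_es/, kigri_es/crubes/, kigri_es/crubes/pimp=sasmi, kigri_es/crubes/zogu/, kigri_es/pi/, kigri_es/vi_il/}

Derivation:
→ keep.dig(p=/kigri_es/vi_il)
← ok
→ recast.re(v=-21, u_from=km, u_to=cm)
← -2100000
→ keep.dig(p=/kigri_es/crubes/mer)
← ok
→ keep.inscribe(p=/kigri_es/crubes/mer/hu, c=fe)
← created
→ keep.expunge(p=/kigri_es/crubes/mer/hu)
← ok
→ keep.expunge(p=/kigri_es/crubes/mer)
← ok
→ keep.inscribe(p=/kigri_es/crubes/pimp, c=sasmi)
← created
→ recast.re(v=-48/5, u_from=mm, u_to=yd)
← -4/381
→ keep.expunge(p=/kigri_es/vi_il)
← ok


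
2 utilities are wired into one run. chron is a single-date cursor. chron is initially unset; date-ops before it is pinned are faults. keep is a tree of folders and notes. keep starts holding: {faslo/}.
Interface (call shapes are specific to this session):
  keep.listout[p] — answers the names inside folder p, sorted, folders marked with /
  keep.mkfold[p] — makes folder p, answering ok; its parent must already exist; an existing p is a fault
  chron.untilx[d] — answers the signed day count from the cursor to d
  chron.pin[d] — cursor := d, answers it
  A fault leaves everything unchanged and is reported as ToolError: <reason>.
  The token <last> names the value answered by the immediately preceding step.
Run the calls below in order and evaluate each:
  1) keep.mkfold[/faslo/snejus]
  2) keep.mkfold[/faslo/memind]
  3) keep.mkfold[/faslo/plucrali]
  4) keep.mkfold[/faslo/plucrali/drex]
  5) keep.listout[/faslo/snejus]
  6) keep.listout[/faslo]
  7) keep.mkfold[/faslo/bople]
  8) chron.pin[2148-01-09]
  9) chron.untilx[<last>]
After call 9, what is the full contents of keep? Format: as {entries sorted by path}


Answer: {faslo/, faslo/bople/, faslo/memind/, faslo/plucrali/, faslo/plucrali/drex/, faslo/snejus/}

Derivation:
$ keep.mkfold p: /faslo/snejus
= ok
$ keep.mkfold p: /faslo/memind
= ok
$ keep.mkfold p: /faslo/plucrali
= ok
$ keep.mkfold p: /faslo/plucrali/drex
= ok
$ keep.listout p: /faslo/snejus
= []
$ keep.listout p: /faslo
= [memind/, plucrali/, snejus/]
$ keep.mkfold p: /faslo/bople
= ok
$ chron.pin d: 2148-01-09
= 2148-01-09
$ chron.untilx d: <last>
= 0


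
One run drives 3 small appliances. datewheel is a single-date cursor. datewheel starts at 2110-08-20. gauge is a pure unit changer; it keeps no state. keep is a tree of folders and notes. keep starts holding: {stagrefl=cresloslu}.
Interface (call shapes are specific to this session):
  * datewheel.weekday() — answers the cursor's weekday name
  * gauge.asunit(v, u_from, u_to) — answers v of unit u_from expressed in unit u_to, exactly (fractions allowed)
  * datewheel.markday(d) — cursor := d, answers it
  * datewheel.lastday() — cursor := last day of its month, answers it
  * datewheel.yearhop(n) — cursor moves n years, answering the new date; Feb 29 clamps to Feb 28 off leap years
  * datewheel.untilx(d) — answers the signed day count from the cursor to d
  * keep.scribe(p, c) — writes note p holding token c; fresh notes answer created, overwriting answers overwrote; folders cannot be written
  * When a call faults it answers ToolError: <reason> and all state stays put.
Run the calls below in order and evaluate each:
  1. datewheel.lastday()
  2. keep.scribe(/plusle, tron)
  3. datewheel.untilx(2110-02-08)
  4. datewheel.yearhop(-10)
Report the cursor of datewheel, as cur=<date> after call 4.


Answer: cur=2100-08-31

Derivation:
$ datewheel.lastday
:: 2110-08-31
$ keep.scribe /plusle tron
:: created
$ datewheel.untilx 2110-02-08
:: -204
$ datewheel.yearhop -10
:: 2100-08-31


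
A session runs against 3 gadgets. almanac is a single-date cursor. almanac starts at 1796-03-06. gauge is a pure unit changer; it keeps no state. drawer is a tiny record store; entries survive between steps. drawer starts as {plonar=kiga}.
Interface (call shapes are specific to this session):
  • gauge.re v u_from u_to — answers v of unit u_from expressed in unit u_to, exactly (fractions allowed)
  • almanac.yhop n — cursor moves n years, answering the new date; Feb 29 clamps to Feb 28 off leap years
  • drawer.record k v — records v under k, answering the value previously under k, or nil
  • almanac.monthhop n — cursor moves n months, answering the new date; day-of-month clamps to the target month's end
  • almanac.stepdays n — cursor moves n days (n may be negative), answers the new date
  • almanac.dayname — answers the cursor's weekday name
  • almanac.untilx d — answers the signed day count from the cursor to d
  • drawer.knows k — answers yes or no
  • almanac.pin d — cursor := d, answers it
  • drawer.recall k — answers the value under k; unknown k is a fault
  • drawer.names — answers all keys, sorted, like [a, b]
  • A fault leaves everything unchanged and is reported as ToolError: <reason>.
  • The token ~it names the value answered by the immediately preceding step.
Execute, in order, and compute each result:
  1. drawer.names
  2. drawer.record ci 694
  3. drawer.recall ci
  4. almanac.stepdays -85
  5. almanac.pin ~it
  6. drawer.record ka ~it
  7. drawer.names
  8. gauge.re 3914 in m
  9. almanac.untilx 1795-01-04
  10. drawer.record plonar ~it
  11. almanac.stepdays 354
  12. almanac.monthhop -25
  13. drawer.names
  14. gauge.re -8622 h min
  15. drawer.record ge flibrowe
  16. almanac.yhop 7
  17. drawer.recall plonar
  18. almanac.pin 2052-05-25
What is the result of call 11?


Answer: 1796-11-30

Derivation:
I use names: [plonar].
Calling record using k=ci, v=694, giving nil.
Next I call recall using k=ci: 694.
I run stepdays using n=-85, which returns 1795-12-12.
Next I call pin using d=~it, — result: 1795-12-12.
Now I run record using k=ka, v=~it, and see nil.
Next I call names, — result: [ci, ka, plonar].
I call re using v=3914, u_from=in, u_to=m, and see 248539/2500.
Using untilx using d=1795-01-04, giving -342.
Using record using k=plonar, v=~it: kiga.
I invoke stepdays using n=354, which returns 1796-11-30.
I run monthhop using n=-25, yielding 1794-10-30.
Calling names, which returns [ci, ka, plonar].
Next I call re using v=-8622, u_from=h, u_to=min, and observe -517320.
Invoking record using k=ge, v=flibrowe, and see nil.
I run yhop using n=7, giving 1801-10-30.
I use recall using k=plonar, and get -342.
Invoking pin using d=2052-05-25, → 2052-05-25.
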